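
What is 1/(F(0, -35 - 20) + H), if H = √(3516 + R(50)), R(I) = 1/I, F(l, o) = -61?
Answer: -3050/10249 - 5*√351602/10249 ≈ -0.58687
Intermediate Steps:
H = √351602/10 (H = √(3516 + 1/50) = √(175801/50) = √351602/10 ≈ 59.296)
1/(F(0, -35 - 20) + H) = 1/(-61 + √351602/10)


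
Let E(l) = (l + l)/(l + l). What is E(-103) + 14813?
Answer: 14814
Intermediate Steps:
E(l) = 1 (E(l) = (2*l)/((2*l)) = (2*l)*(1/(2*l)) = 1)
E(-103) + 14813 = 1 + 14813 = 14814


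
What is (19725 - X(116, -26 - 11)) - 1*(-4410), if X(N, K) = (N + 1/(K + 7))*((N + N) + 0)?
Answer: -41539/15 ≈ -2769.3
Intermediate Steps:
X(N, K) = 2*N*(N + 1/(7 + K)) (X(N, K) = (N + 1/(7 + K))*(2*N + 0) = (N + 1/(7 + K))*(2*N) = 2*N*(N + 1/(7 + K)))
(19725 - X(116, -26 - 11)) - 1*(-4410) = (19725 - 2*116*(1 + 7*116 + (-26 - 11)*116)/(7 + (-26 - 11))) - 1*(-4410) = (19725 - 2*116*(1 + 812 - 37*116)/(7 - 37)) + 4410 = (19725 - 2*116*(1 + 812 - 4292)/(-30)) + 4410 = (19725 - 2*116*(-1)*(-3479)/30) + 4410 = (19725 - 1*403564/15) + 4410 = (19725 - 403564/15) + 4410 = -107689/15 + 4410 = -41539/15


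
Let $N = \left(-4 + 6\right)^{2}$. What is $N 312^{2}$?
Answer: $389376$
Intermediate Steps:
$N = 4$ ($N = 2^{2} = 4$)
$N 312^{2} = 4 \cdot 312^{2} = 4 \cdot 97344 = 389376$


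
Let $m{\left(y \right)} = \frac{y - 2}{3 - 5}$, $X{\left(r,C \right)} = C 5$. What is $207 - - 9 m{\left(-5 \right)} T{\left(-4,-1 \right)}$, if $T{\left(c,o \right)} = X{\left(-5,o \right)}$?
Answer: $\frac{99}{2} \approx 49.5$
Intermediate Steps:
$X{\left(r,C \right)} = 5 C$
$m{\left(y \right)} = 1 - \frac{y}{2}$ ($m{\left(y \right)} = \frac{-2 + y}{-2} = \left(-2 + y\right) \left(- \frac{1}{2}\right) = 1 - \frac{y}{2}$)
$T{\left(c,o \right)} = 5 o$
$207 - - 9 m{\left(-5 \right)} T{\left(-4,-1 \right)} = 207 - - 9 \left(1 - - \frac{5}{2}\right) 5 \left(-1\right) = 207 - - 9 \left(1 + \frac{5}{2}\right) \left(-5\right) = 207 - \left(-9\right) \frac{7}{2} \left(-5\right) = 207 - \left(- \frac{63}{2}\right) \left(-5\right) = 207 - \frac{315}{2} = \frac{99}{2}$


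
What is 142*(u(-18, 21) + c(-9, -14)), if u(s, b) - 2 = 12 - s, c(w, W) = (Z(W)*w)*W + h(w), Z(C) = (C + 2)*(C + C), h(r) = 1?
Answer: 6016398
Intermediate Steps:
Z(C) = 2*C*(2 + C) (Z(C) = (2 + C)*(2*C) = 2*C*(2 + C))
c(w, W) = 1 + 2*w*W**2*(2 + W) (c(w, W) = ((2*W*(2 + W))*w)*W + 1 = (2*W*w*(2 + W))*W + 1 = 2*w*W**2*(2 + W) + 1 = 1 + 2*w*W**2*(2 + W))
u(s, b) = 14 - s (u(s, b) = 2 + (12 - s) = 14 - s)
142*(u(-18, 21) + c(-9, -14)) = 142*((14 - 1*(-18)) + (1 + 2*(-9)*(-14)**2*(2 - 14))) = 142*((14 + 18) + (1 + 2*(-9)*196*(-12))) = 142*(32 + (1 + 42336)) = 142*(32 + 42337) = 142*42369 = 6016398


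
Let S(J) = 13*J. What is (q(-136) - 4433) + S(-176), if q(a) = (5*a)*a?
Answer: 85759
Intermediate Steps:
q(a) = 5*a**2
(q(-136) - 4433) + S(-176) = (5*(-136)**2 - 4433) + 13*(-176) = (5*18496 - 4433) - 2288 = (92480 - 4433) - 2288 = 88047 - 2288 = 85759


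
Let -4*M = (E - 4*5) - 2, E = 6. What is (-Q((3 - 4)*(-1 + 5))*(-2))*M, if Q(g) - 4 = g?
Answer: 0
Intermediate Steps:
Q(g) = 4 + g
M = 4 (M = -((6 - 4*5) - 2)/4 = -((6 - 20) - 2)/4 = -(-14 - 2)/4 = -¼*(-16) = 4)
(-Q((3 - 4)*(-1 + 5))*(-2))*M = (-(4 + (3 - 4)*(-1 + 5))*(-2))*4 = (-(4 - 1*4)*(-2))*4 = (-(4 - 4)*(-2))*4 = (-1*0*(-2))*4 = (0*(-2))*4 = 0*4 = 0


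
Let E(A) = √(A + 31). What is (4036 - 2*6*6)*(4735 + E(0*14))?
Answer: 18769540 + 3964*√31 ≈ 1.8792e+7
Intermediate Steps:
E(A) = √(31 + A)
(4036 - 2*6*6)*(4735 + E(0*14)) = (4036 - 2*6*6)*(4735 + √(31 + 0*14)) = (4036 - 12*6)*(4735 + √(31 + 0)) = (4036 - 72)*(4735 + √31) = 3964*(4735 + √31) = 18769540 + 3964*√31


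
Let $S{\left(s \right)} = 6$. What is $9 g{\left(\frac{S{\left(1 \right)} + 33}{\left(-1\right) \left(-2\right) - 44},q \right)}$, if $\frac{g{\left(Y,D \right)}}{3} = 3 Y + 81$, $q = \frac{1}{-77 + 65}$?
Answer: $\frac{29565}{14} \approx 2111.8$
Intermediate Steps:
$q = - \frac{1}{12}$ ($q = \frac{1}{-12} = - \frac{1}{12} \approx -0.083333$)
$g{\left(Y,D \right)} = 243 + 9 Y$ ($g{\left(Y,D \right)} = 3 \left(3 Y + 81\right) = 3 \left(81 + 3 Y\right) = 243 + 9 Y$)
$9 g{\left(\frac{S{\left(1 \right)} + 33}{\left(-1\right) \left(-2\right) - 44},q \right)} = 9 \left(243 + 9 \frac{6 + 33}{\left(-1\right) \left(-2\right) - 44}\right) = 9 \left(243 + 9 \frac{39}{2 - 44}\right) = 9 \left(243 + 9 \frac{39}{-42}\right) = 9 \left(243 + 9 \cdot 39 \left(- \frac{1}{42}\right)\right) = 9 \left(243 + 9 \left(- \frac{13}{14}\right)\right) = 9 \left(243 - \frac{117}{14}\right) = 9 \cdot \frac{3285}{14} = \frac{29565}{14}$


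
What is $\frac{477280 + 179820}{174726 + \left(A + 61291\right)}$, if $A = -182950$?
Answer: $\frac{657100}{53067} \approx 12.382$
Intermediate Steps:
$\frac{477280 + 179820}{174726 + \left(A + 61291\right)} = \frac{477280 + 179820}{174726 + \left(-182950 + 61291\right)} = \frac{657100}{174726 - 121659} = \frac{657100}{53067}$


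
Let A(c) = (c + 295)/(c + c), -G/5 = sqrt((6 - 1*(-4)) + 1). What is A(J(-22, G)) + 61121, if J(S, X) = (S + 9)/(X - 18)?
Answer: 1594469/26 + 1475*sqrt(11)/26 ≈ 61514.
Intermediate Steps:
G = -5*sqrt(11) (G = -5*sqrt((6 - 1*(-4)) + 1) = -5*sqrt((6 + 4) + 1) = -5*sqrt(10 + 1) = -5*sqrt(11) ≈ -16.583)
J(S, X) = (9 + S)/(-18 + X)
A(c) = (295 + c)/(2*c) (A(c) = (295 + c)/((2*c)) = (295 + c)*(1/(2*c)) = (295 + c)/(2*c))
A(J(-22, G)) + 61121 = (295 + (9 - 22)/(-18 - 5*sqrt(11)))/(2*(((9 - 22)/(-18 - 5*sqrt(11))))) + 61121 = (295 - 13/(-18 - 5*sqrt(11)))/(2*((-13/(-18 - 5*sqrt(11))))) + 61121 = (18/13 + 5*sqrt(11)/13)*(295 - 13/(-18 - 5*sqrt(11)))/2 + 61121 = (295 - 13/(-18 - 5*sqrt(11)))*(18/13 + 5*sqrt(11)/13)/2 + 61121 = 61121 + (295 - 13/(-18 - 5*sqrt(11)))*(18/13 + 5*sqrt(11)/13)/2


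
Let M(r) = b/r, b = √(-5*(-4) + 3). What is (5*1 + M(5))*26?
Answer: 130 + 26*√23/5 ≈ 154.94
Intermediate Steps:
b = √23 (b = √(20 + 3) = √23 ≈ 4.7958)
M(r) = √23/r
(5*1 + M(5))*26 = (5*1 + √23/5)*26 = (5 + √23*(⅕))*26 = (5 + √23/5)*26 = 130 + 26*√23/5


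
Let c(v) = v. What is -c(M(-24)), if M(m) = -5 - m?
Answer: -19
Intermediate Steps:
-c(M(-24)) = -(-5 - 1*(-24)) = -(-5 + 24) = -1*19 = -19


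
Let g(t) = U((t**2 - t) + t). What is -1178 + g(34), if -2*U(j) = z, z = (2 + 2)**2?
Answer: -1186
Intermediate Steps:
z = 16 (z = 4**2 = 16)
U(j) = -8 (U(j) = -1/2*16 = -8)
g(t) = -8
-1178 + g(34) = -1178 - 8 = -1186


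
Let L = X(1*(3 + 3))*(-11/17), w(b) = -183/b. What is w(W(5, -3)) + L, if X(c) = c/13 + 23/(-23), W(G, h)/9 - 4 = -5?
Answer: 13712/663 ≈ 20.682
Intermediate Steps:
W(G, h) = -9 (W(G, h) = 36 + 9*(-5) = 36 - 45 = -9)
X(c) = -1 + c/13 (X(c) = c*(1/13) + 23*(-1/23) = c/13 - 1 = -1 + c/13)
L = 77/221 (L = (-1 + (1*(3 + 3))/13)*(-11/17) = (-1 + (1*6)/13)*(-11*1/17) = (-1 + (1/13)*6)*(-11/17) = (-1 + 6/13)*(-11/17) = -7/13*(-11/17) = 77/221 ≈ 0.34842)
w(W(5, -3)) + L = -183/(-9) + 77/221 = -183*(-1/9) + 77/221 = 61/3 + 77/221 = 13712/663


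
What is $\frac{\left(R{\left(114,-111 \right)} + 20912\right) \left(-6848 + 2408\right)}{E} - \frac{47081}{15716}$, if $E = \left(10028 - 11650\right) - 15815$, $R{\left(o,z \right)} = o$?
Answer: $\frac{1466353143643}{274039892} \approx 5350.9$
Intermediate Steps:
$E = -17437$ ($E = -1622 - 15815 = -17437$)
$\frac{\left(R{\left(114,-111 \right)} + 20912\right) \left(-6848 + 2408\right)}{E} - \frac{47081}{15716} = \frac{\left(114 + 20912\right) \left(-6848 + 2408\right)}{-17437} - \frac{47081}{15716} = 21026 \left(-4440\right) \left(- \frac{1}{17437}\right) - \frac{47081}{15716} = \left(-93355440\right) \left(- \frac{1}{17437}\right) - \frac{47081}{15716} = \frac{93355440}{17437} - \frac{47081}{15716} = \frac{1466353143643}{274039892}$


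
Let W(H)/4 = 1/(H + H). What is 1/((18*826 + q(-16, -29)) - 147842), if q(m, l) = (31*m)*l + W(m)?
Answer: -8/948721 ≈ -8.4324e-6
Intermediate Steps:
W(H) = 2/H (W(H) = 4/(H + H) = 4/((2*H)) = 4*(1/(2*H)) = 2/H)
q(m, l) = 2/m + 31*l*m (q(m, l) = (31*m)*l + 2/m = 31*l*m + 2/m = 2/m + 31*l*m)
1/((18*826 + q(-16, -29)) - 147842) = 1/((18*826 + (2/(-16) + 31*(-29)*(-16))) - 147842) = 1/((14868 + (2*(-1/16) + 14384)) - 147842) = 1/((14868 + (-1/8 + 14384)) - 147842) = 1/((14868 + 115071/8) - 147842) = 1/(234015/8 - 147842) = 1/(-948721/8) = -8/948721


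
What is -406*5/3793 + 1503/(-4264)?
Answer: -14356799/16173352 ≈ -0.88768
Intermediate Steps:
-406*5/3793 + 1503/(-4264) = -2030*1/3793 + 1503*(-1/4264) = -2030/3793 - 1503/4264 = -14356799/16173352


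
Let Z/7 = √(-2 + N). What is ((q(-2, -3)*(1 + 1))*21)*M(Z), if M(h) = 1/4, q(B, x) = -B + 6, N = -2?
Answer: 84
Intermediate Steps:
q(B, x) = 6 - B
Z = 14*I (Z = 7*√(-2 - 2) = 7*√(-4) = 7*(2*I) = 14*I ≈ 14.0*I)
M(h) = ¼
((q(-2, -3)*(1 + 1))*21)*M(Z) = (((6 - 1*(-2))*(1 + 1))*21)*(¼) = (((6 + 2)*2)*21)*(¼) = ((8*2)*21)*(¼) = (16*21)*(¼) = 336*(¼) = 84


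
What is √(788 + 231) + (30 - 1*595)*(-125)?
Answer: 70625 + √1019 ≈ 70657.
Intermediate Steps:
√(788 + 231) + (30 - 1*595)*(-125) = √1019 + (30 - 595)*(-125) = √1019 - 565*(-125) = √1019 + 70625 = 70625 + √1019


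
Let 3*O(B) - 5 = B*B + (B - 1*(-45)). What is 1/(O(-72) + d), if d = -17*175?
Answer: -3/3763 ≈ -0.00079724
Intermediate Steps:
d = -2975
O(B) = 50/3 + B/3 + B²/3 (O(B) = 5/3 + (B*B + (B - 1*(-45)))/3 = 5/3 + (B² + (B + 45))/3 = 5/3 + (B² + (45 + B))/3 = 5/3 + (45 + B + B²)/3 = 5/3 + (15 + B/3 + B²/3) = 50/3 + B/3 + B²/3)
1/(O(-72) + d) = 1/((50/3 + (⅓)*(-72) + (⅓)*(-72)²) - 2975) = 1/((50/3 - 24 + (⅓)*5184) - 2975) = 1/((50/3 - 24 + 1728) - 2975) = 1/(5162/3 - 2975) = 1/(-3763/3) = -3/3763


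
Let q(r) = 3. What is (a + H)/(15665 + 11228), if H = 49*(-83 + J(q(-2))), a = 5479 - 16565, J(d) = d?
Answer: -15006/26893 ≈ -0.55799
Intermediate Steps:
a = -11086
H = -3920 (H = 49*(-83 + 3) = 49*(-80) = -3920)
(a + H)/(15665 + 11228) = (-11086 - 3920)/(15665 + 11228) = -15006/26893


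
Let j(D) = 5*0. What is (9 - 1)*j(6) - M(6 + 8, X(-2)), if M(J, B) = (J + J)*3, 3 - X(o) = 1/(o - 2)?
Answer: -84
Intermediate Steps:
j(D) = 0
X(o) = 3 - 1/(-2 + o) (X(o) = 3 - 1/(o - 2) = 3 - 1/(-2 + o))
M(J, B) = 6*J (M(J, B) = (2*J)*3 = 6*J)
(9 - 1)*j(6) - M(6 + 8, X(-2)) = (9 - 1)*0 - 6*(6 + 8) = 8*0 - 6*14 = 0 - 1*84 = 0 - 84 = -84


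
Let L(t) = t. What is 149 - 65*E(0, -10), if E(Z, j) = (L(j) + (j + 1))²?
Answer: -23316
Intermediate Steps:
E(Z, j) = (1 + 2*j)² (E(Z, j) = (j + (j + 1))² = (j + (1 + j))² = (1 + 2*j)²)
149 - 65*E(0, -10) = 149 - 65*(1 + 2*(-10))² = 149 - 65*(1 - 20)² = 149 - 65*(-19)² = 149 - 65*361 = 149 - 23465 = -23316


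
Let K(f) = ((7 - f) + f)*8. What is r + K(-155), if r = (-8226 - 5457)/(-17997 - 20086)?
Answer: 2146331/38083 ≈ 56.359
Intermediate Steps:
K(f) = 56 (K(f) = 7*8 = 56)
r = 13683/38083 (r = -13683/(-38083) = -13683*(-1/38083) = 13683/38083 ≈ 0.35929)
r + K(-155) = 13683/38083 + 56 = 2146331/38083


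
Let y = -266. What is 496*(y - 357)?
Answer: -309008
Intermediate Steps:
496*(y - 357) = 496*(-266 - 357) = 496*(-623) = -309008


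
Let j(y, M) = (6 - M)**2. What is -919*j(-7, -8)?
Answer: -180124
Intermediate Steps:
-919*j(-7, -8) = -919*(-6 - 8)**2 = -919*(-14)**2 = -919*196 = -180124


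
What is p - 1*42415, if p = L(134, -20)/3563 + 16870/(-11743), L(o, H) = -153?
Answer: -1774718610724/41840309 ≈ -42417.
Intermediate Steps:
p = -61904489/41840309 (p = -153/3563 + 16870/(-11743) = -153*1/3563 + 16870*(-1/11743) = -153/3563 - 16870/11743 = -61904489/41840309 ≈ -1.4795)
p - 1*42415 = -61904489/41840309 - 1*42415 = -61904489/41840309 - 42415 = -1774718610724/41840309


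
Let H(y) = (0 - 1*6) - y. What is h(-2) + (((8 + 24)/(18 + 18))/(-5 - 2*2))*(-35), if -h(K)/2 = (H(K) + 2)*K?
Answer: -368/81 ≈ -4.5432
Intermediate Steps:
H(y) = -6 - y (H(y) = (0 - 6) - y = -6 - y)
h(K) = -2*K*(-4 - K) (h(K) = -2*((-6 - K) + 2)*K = -2*(-4 - K)*K = -2*K*(-4 - K))
h(-2) + (((8 + 24)/(18 + 18))/(-5 - 2*2))*(-35) = 2*(-2)*(4 - 2) + (((8 + 24)/(18 + 18))/(-5 - 2*2))*(-35) = 2*(-2)*2 + ((32/36)/(-5 - 4))*(-35) = -8 + ((32*(1/36))/(-9))*(-35) = -8 + ((8/9)*(-⅑))*(-35) = -8 - 8/81*(-35) = -8 + 280/81 = -368/81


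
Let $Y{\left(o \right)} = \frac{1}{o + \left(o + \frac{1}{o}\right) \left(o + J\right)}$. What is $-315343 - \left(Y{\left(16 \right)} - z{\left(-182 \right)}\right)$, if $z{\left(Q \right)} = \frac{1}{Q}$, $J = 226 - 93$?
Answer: $- \frac{316060095905}{1002274} \approx -3.1534 \cdot 10^{5}$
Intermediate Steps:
$J = 133$ ($J = 226 - 93 = 133$)
$Y{\left(o \right)} = \frac{1}{o + \left(133 + o\right) \left(o + \frac{1}{o}\right)}$ ($Y{\left(o \right)} = \frac{1}{o + \left(o + \frac{1}{o}\right) \left(o + 133\right)} = \frac{1}{o + \left(o + \frac{1}{o}\right) \left(133 + o\right)} = \frac{1}{o + \left(133 + o\right) \left(o + \frac{1}{o}\right)}$)
$-315343 - \left(Y{\left(16 \right)} - z{\left(-182 \right)}\right) = -315343 - \left(\frac{16}{133 + 16 + 16^{3} + 134 \cdot 16^{2}} - \frac{1}{-182}\right) = -315343 - \left(\frac{16}{133 + 16 + 4096 + 134 \cdot 256} - - \frac{1}{182}\right) = -315343 - \left(\frac{16}{133 + 16 + 4096 + 34304} + \frac{1}{182}\right) = -315343 - \left(\frac{16}{38549} + \frac{1}{182}\right) = -315343 - \frac{5923}{1002274} = - \frac{316060095905}{1002274}$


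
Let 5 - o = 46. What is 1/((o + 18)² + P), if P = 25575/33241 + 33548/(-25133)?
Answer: 835446053/441478569444 ≈ 0.0018924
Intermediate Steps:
o = -41 (o = 5 - 1*46 = 5 - 46 = -41)
P = -472392593/835446053 (P = 25575*(1/33241) + 33548*(-1/25133) = 25575/33241 - 33548/25133 = -472392593/835446053 ≈ -0.56544)
1/((o + 18)² + P) = 1/((-41 + 18)² - 472392593/835446053) = 1/((-23)² - 472392593/835446053) = 1/(529 - 472392593/835446053) = 1/(441478569444/835446053) = 835446053/441478569444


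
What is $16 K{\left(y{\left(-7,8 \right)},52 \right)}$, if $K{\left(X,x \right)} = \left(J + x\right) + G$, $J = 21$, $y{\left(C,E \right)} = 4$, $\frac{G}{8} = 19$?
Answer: $3600$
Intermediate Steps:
$G = 152$ ($G = 8 \cdot 19 = 152$)
$K{\left(X,x \right)} = 173 + x$ ($K{\left(X,x \right)} = \left(21 + x\right) + 152 = 173 + x$)
$16 K{\left(y{\left(-7,8 \right)},52 \right)} = 16 \left(173 + 52\right) = 16 \cdot 225 = 3600$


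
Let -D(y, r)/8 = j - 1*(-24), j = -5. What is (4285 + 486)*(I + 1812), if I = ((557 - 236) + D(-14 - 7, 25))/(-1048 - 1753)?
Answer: 24213984353/2801 ≈ 8.6448e+6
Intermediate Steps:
D(y, r) = -152 (D(y, r) = -8*(-5 - 1*(-24)) = -8*(-5 + 24) = -8*19 = -152)
I = -169/2801 (I = ((557 - 236) - 152)/(-1048 - 1753) = (321 - 152)/(-2801) = 169*(-1/2801) = -169/2801 ≈ -0.060336)
(4285 + 486)*(I + 1812) = (4285 + 486)*(-169/2801 + 1812) = 4771*(5075243/2801) = 24213984353/2801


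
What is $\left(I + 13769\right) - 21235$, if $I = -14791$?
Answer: $-22257$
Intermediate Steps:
$\left(I + 13769\right) - 21235 = \left(-14791 + 13769\right) - 21235 = -1022 - 21235 = -22257$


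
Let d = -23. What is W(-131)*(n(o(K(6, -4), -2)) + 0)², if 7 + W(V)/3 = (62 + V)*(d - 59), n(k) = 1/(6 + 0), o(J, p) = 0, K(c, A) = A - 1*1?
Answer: 5651/12 ≈ 470.92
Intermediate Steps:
K(c, A) = -1 + A (K(c, A) = A - 1 = -1 + A)
n(k) = ⅙ (n(k) = 1/6 = ⅙)
W(V) = -15273 - 246*V (W(V) = -21 + 3*((62 + V)*(-23 - 59)) = -21 + 3*((62 + V)*(-82)) = -21 + 3*(-5084 - 82*V) = -21 + (-15252 - 246*V) = -15273 - 246*V)
W(-131)*(n(o(K(6, -4), -2)) + 0)² = (-15273 - 246*(-131))*(⅙ + 0)² = (-15273 + 32226)*(⅙)² = 16953*(1/36) = 5651/12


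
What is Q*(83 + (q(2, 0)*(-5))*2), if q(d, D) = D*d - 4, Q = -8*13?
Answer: -12792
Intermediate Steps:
Q = -104
q(d, D) = -4 + D*d
Q*(83 + (q(2, 0)*(-5))*2) = -104*(83 + ((-4 + 0*2)*(-5))*2) = -104*(83 + ((-4 + 0)*(-5))*2) = -104*(83 - 4*(-5)*2) = -104*(83 + 20*2) = -104*(83 + 40) = -104*123 = -12792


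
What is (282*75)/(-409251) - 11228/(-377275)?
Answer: -1128098674/51466723675 ≈ -0.021919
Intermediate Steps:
(282*75)/(-409251) - 11228/(-377275) = 21150*(-1/409251) - 11228*(-1/377275) = -7050/136417 + 11228/377275 = -1128098674/51466723675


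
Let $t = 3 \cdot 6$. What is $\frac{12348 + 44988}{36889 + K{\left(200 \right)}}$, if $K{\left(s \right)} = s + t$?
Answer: $\frac{19112}{12369} \approx 1.5452$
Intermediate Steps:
$t = 18$
$K{\left(s \right)} = 18 + s$ ($K{\left(s \right)} = s + 18 = 18 + s$)
$\frac{12348 + 44988}{36889 + K{\left(200 \right)}} = \frac{12348 + 44988}{36889 + \left(18 + 200\right)} = \frac{57336}{36889 + 218} = \frac{57336}{37107} = 57336 \cdot \frac{1}{37107} = \frac{19112}{12369}$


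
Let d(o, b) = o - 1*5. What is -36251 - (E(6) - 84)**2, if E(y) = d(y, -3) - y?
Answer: -44172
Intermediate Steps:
d(o, b) = -5 + o (d(o, b) = o - 5 = -5 + o)
E(y) = -5 (E(y) = (-5 + y) - y = -5)
-36251 - (E(6) - 84)**2 = -36251 - (-5 - 84)**2 = -36251 - 1*(-89)**2 = -36251 - 1*7921 = -36251 - 7921 = -44172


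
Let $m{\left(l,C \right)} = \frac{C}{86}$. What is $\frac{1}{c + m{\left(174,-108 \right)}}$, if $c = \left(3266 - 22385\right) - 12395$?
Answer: $- \frac{43}{1355156} \approx -3.1731 \cdot 10^{-5}$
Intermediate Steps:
$m{\left(l,C \right)} = \frac{C}{86}$ ($m{\left(l,C \right)} = C \frac{1}{86} = \frac{C}{86}$)
$c = -31514$ ($c = -19119 - 12395 = -31514$)
$\frac{1}{c + m{\left(174,-108 \right)}} = \frac{1}{-31514 + \frac{1}{86} \left(-108\right)} = \frac{1}{-31514 - \frac{54}{43}} = \frac{1}{- \frac{1355156}{43}} = - \frac{43}{1355156}$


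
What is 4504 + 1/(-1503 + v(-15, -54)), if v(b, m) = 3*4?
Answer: 6715463/1491 ≈ 4504.0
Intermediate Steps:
v(b, m) = 12
4504 + 1/(-1503 + v(-15, -54)) = 4504 + 1/(-1503 + 12) = 4504 + 1/(-1491) = 4504 - 1/1491 = 6715463/1491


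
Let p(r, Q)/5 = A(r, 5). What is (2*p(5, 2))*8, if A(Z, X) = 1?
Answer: 80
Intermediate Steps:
p(r, Q) = 5 (p(r, Q) = 5*1 = 5)
(2*p(5, 2))*8 = (2*5)*8 = 10*8 = 80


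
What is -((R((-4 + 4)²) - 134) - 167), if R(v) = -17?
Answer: 318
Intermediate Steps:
-((R((-4 + 4)²) - 134) - 167) = -((-17 - 134) - 167) = -(-151 - 167) = -1*(-318) = 318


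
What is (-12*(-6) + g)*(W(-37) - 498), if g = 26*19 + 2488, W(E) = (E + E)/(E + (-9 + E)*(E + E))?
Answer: -138407280/91 ≈ -1.5210e+6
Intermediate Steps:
W(E) = 2*E/(E + 2*E*(-9 + E)) (W(E) = (2*E)/(E + (-9 + E)*(2*E)) = (2*E)/(E + 2*E*(-9 + E)) = 2*E/(E + 2*E*(-9 + E)))
g = 2982 (g = 494 + 2488 = 2982)
(-12*(-6) + g)*(W(-37) - 498) = (-12*(-6) + 2982)*(2/(-17 + 2*(-37)) - 498) = (72 + 2982)*(2/(-17 - 74) - 498) = 3054*(2/(-91) - 498) = 3054*(2*(-1/91) - 498) = 3054*(-2/91 - 498) = 3054*(-45320/91) = -138407280/91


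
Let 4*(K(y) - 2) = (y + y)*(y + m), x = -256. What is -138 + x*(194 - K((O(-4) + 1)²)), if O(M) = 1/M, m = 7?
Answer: -97491/2 ≈ -48746.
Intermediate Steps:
K(y) = 2 + y*(7 + y)/2 (K(y) = 2 + ((y + y)*(y + 7))/4 = 2 + ((2*y)*(7 + y))/4 = 2 + (2*y*(7 + y))/4 = 2 + y*(7 + y)/2)
-138 + x*(194 - K((O(-4) + 1)²)) = -138 - 256*(194 - (2 + ((1/(-4) + 1)²)²/2 + 7*(1/(-4) + 1)²/2)) = -138 - 256*(194 - (2 + ((-¼ + 1)²)²/2 + 7*(-¼ + 1)²/2)) = -138 - 256*(194 - (2 + ((¾)²)²/2 + 7*(¾)²/2)) = -138 - 256*(194 - (2 + (9/16)²/2 + (7/2)*(9/16))) = -138 - 256*(194 - (2 + (½)*(81/256) + 63/32)) = -138 - 256*(194 - (2 + 81/512 + 63/32)) = -138 - 256*(194 - 1*2113/512) = -138 - 256*(194 - 2113/512) = -138 - 256*97215/512 = -138 - 97215/2 = -97491/2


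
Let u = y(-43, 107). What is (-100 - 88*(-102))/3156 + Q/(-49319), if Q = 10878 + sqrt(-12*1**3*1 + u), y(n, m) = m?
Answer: 100856119/38912691 - sqrt(95)/49319 ≈ 2.5917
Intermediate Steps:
u = 107
Q = 10878 + sqrt(95) (Q = 10878 + sqrt(-12*1**3*1 + 107) = 10878 + sqrt(-12*1*1 + 107) = 10878 + sqrt(-12*1 + 107) = 10878 + sqrt(-12 + 107) = 10878 + sqrt(95) ≈ 10888.)
(-100 - 88*(-102))/3156 + Q/(-49319) = (-100 - 88*(-102))/3156 + (10878 + sqrt(95))/(-49319) = (-100 + 8976)*(1/3156) + (10878 + sqrt(95))*(-1/49319) = 8876*(1/3156) + (-10878/49319 - sqrt(95)/49319) = 2219/789 + (-10878/49319 - sqrt(95)/49319) = 100856119/38912691 - sqrt(95)/49319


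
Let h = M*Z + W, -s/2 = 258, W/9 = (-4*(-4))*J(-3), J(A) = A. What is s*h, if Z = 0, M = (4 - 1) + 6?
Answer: 222912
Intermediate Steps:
M = 9 (M = 3 + 6 = 9)
W = -432 (W = 9*(-4*(-4)*(-3)) = 9*(16*(-3)) = 9*(-48) = -432)
s = -516 (s = -2*258 = -516)
h = -432 (h = 9*0 - 432 = 0 - 432 = -432)
s*h = -516*(-432) = 222912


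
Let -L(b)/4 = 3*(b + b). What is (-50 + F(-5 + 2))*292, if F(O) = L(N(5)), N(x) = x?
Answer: -49640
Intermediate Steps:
L(b) = -24*b (L(b) = -12*(b + b) = -12*2*b = -24*b)
F(O) = -120 (F(O) = -24*5 = -120)
(-50 + F(-5 + 2))*292 = (-50 - 120)*292 = -170*292 = -49640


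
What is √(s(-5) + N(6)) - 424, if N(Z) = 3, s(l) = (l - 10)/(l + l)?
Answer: -424 + 3*√2/2 ≈ -421.88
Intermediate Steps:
s(l) = (-10 + l)/(2*l) (s(l) = (-10 + l)/((2*l)) = (-10 + l)*(1/(2*l)) = (-10 + l)/(2*l))
√(s(-5) + N(6)) - 424 = √((½)*(-10 - 5)/(-5) + 3) - 424 = √((½)*(-⅕)*(-15) + 3) - 424 = √(3/2 + 3) - 424 = √(9/2) - 424 = 3*√2/2 - 424 = -424 + 3*√2/2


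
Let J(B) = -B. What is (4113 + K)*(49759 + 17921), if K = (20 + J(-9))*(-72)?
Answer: 137052000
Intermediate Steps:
K = -2088 (K = (20 - 1*(-9))*(-72) = (20 + 9)*(-72) = 29*(-72) = -2088)
(4113 + K)*(49759 + 17921) = (4113 - 2088)*(49759 + 17921) = 2025*67680 = 137052000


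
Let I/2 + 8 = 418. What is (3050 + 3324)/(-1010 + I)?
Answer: -3187/95 ≈ -33.547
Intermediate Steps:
I = 820 (I = -16 + 2*418 = -16 + 836 = 820)
(3050 + 3324)/(-1010 + I) = (3050 + 3324)/(-1010 + 820) = 6374/(-190) = 6374*(-1/190) = -3187/95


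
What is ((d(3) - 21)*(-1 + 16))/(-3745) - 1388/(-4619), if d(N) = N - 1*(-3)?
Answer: 1247467/3459631 ≈ 0.36058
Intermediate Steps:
d(N) = 3 + N (d(N) = N + 3 = 3 + N)
((d(3) - 21)*(-1 + 16))/(-3745) - 1388/(-4619) = (((3 + 3) - 21)*(-1 + 16))/(-3745) - 1388/(-4619) = ((6 - 21)*15)*(-1/3745) - 1388*(-1/4619) = -15*15*(-1/3745) + 1388/4619 = -225*(-1/3745) + 1388/4619 = 45/749 + 1388/4619 = 1247467/3459631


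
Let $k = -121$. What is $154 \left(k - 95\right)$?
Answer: $-33264$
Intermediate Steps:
$154 \left(k - 95\right) = 154 \left(-121 - 95\right) = 154 \left(-216\right) = -33264$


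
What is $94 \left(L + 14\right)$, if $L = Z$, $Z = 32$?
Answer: $4324$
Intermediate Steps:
$L = 32$
$94 \left(L + 14\right) = 94 \left(32 + 14\right) = 94 \cdot 46 = 4324$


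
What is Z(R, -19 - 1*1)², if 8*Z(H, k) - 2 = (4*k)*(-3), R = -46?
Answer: 14641/16 ≈ 915.06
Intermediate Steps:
Z(H, k) = ¼ - 3*k/2 (Z(H, k) = ¼ + ((4*k)*(-3))/8 = ¼ + (-12*k)/8 = ¼ - 3*k/2)
Z(R, -19 - 1*1)² = (¼ - 3*(-19 - 1*1)/2)² = (¼ - 3*(-19 - 1)/2)² = (¼ - 3/2*(-20))² = (¼ + 30)² = (121/4)² = 14641/16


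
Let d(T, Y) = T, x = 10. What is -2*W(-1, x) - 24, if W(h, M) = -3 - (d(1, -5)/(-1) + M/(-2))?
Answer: -30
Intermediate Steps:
W(h, M) = -2 + M/2 (W(h, M) = -3 - (1/(-1) + M/(-2)) = -3 - (1*(-1) + M*(-1/2)) = -3 - (-1 - M/2) = -3 + (1 + M/2) = -2 + M/2)
-2*W(-1, x) - 24 = -2*(-2 + (1/2)*10) - 24 = -2*(-2 + 5) - 24 = -2*3 - 24 = -6 - 24 = -30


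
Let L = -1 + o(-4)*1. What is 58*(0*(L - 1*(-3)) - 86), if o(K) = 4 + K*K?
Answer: -4988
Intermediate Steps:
o(K) = 4 + K**2
L = 19 (L = -1 + (4 + (-4)**2)*1 = -1 + (4 + 16)*1 = -1 + 20*1 = -1 + 20 = 19)
58*(0*(L - 1*(-3)) - 86) = 58*(0*(19 - 1*(-3)) - 86) = 58*(0*(19 + 3) - 86) = 58*(0*22 - 86) = 58*(0 - 86) = 58*(-86) = -4988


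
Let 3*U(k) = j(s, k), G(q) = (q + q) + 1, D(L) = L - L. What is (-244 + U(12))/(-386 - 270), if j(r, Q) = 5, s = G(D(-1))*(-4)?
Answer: 727/1968 ≈ 0.36941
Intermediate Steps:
D(L) = 0
G(q) = 1 + 2*q (G(q) = 2*q + 1 = 1 + 2*q)
s = -4 (s = (1 + 2*0)*(-4) = (1 + 0)*(-4) = 1*(-4) = -4)
U(k) = 5/3 (U(k) = (⅓)*5 = 5/3)
(-244 + U(12))/(-386 - 270) = (-244 + 5/3)/(-386 - 270) = -727/3/(-656) = -727/3*(-1/656) = 727/1968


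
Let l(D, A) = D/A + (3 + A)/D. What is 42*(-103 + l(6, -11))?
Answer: -48454/11 ≈ -4404.9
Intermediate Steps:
l(D, A) = D/A + (3 + A)/D
42*(-103 + l(6, -11)) = 42*(-103 + (3/6 - 11/6 + 6/(-11))) = 42*(-103 + (3*(⅙) - 11*⅙ + 6*(-1/11))) = 42*(-103 + (½ - 11/6 - 6/11)) = 42*(-103 - 62/33) = 42*(-3461/33) = -48454/11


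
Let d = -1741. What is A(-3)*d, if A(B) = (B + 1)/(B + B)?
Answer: -1741/3 ≈ -580.33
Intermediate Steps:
A(B) = (1 + B)/(2*B) (A(B) = (1 + B)/((2*B)) = (1 + B)*(1/(2*B)) = (1 + B)/(2*B))
A(-3)*d = ((½)*(1 - 3)/(-3))*(-1741) = ((½)*(-⅓)*(-2))*(-1741) = (⅓)*(-1741) = -1741/3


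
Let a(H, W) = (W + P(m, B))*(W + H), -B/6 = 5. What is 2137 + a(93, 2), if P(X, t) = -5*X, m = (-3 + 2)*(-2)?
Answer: 1377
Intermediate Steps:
B = -30 (B = -6*5 = -30)
m = 2 (m = -1*(-2) = 2)
a(H, W) = (-10 + W)*(H + W) (a(H, W) = (W - 5*2)*(W + H) = (W - 10)*(H + W) = (-10 + W)*(H + W))
2137 + a(93, 2) = 2137 + (2**2 - 10*93 - 10*2 + 93*2) = 2137 + (4 - 930 - 20 + 186) = 2137 - 760 = 1377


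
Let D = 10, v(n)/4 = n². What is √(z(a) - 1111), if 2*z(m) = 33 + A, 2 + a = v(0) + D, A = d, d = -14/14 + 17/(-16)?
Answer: I*√70114/8 ≈ 33.099*I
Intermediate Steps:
v(n) = 4*n²
d = -33/16 (d = -14*1/14 + 17*(-1/16) = -1 - 17/16 = -33/16 ≈ -2.0625)
A = -33/16 ≈ -2.0625
a = 8 (a = -2 + (4*0² + 10) = -2 + (4*0 + 10) = -2 + (0 + 10) = -2 + 10 = 8)
z(m) = 495/32 (z(m) = (33 - 33/16)/2 = (½)*(495/16) = 495/32)
√(z(a) - 1111) = √(495/32 - 1111) = √(-35057/32) = I*√70114/8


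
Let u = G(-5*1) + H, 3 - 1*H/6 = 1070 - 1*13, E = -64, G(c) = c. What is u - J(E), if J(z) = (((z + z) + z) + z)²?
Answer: -71865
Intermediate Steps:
J(z) = 16*z² (J(z) = ((2*z + z) + z)² = (3*z + z)² = (4*z)² = 16*z²)
H = -6324 (H = 18 - 6*(1070 - 1*13) = 18 - 6*(1070 - 13) = 18 - 6*1057 = 18 - 6342 = -6324)
u = -6329 (u = -5*1 - 6324 = -5 - 6324 = -6329)
u - J(E) = -6329 - 16*(-64)² = -6329 - 16*4096 = -6329 - 1*65536 = -6329 - 65536 = -71865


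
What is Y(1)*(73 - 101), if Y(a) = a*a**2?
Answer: -28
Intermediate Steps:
Y(a) = a**3
Y(1)*(73 - 101) = 1**3*(73 - 101) = 1*(-28) = -28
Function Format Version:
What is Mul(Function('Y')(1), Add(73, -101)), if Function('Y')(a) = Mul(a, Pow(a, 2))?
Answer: -28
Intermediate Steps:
Function('Y')(a) = Pow(a, 3)
Mul(Function('Y')(1), Add(73, -101)) = Mul(Pow(1, 3), Add(73, -101)) = Mul(1, -28) = -28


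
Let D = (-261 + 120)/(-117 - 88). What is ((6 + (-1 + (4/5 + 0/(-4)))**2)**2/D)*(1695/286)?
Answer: 105637033/336050 ≈ 314.35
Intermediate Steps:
D = 141/205 (D = -141/(-205) = -141*(-1/205) = 141/205 ≈ 0.68781)
((6 + (-1 + (4/5 + 0/(-4)))**2)**2/D)*(1695/286) = ((6 + (-1 + (4/5 + 0/(-4)))**2)**2/(141/205))*(1695/286) = ((6 + (-1 + (4*(1/5) + 0*(-1/4)))**2)**2*(205/141))*(1695*(1/286)) = ((6 + (-1 + (4/5 + 0))**2)**2*(205/141))*(1695/286) = ((6 + (-1 + 4/5)**2)**2*(205/141))*(1695/286) = ((6 + (-1/5)**2)**2*(205/141))*(1695/286) = ((6 + 1/25)**2*(205/141))*(1695/286) = ((151/25)**2*(205/141))*(1695/286) = ((22801/625)*(205/141))*(1695/286) = (934841/17625)*(1695/286) = 105637033/336050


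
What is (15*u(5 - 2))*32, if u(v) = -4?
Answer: -1920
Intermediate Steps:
(15*u(5 - 2))*32 = (15*(-4))*32 = -60*32 = -1920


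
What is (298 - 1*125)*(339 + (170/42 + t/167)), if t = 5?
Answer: 208148929/3507 ≈ 59352.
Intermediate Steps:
(298 - 1*125)*(339 + (170/42 + t/167)) = (298 - 1*125)*(339 + (170/42 + 5/167)) = (298 - 125)*(339 + (170*(1/42) + 5*(1/167))) = 173*(339 + (85/21 + 5/167)) = 173*(339 + 14300/3507) = 173*(1203173/3507) = 208148929/3507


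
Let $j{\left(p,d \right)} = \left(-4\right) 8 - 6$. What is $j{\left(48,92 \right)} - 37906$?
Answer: $-37944$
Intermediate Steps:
$j{\left(p,d \right)} = -38$ ($j{\left(p,d \right)} = -32 - 6 = -38$)
$j{\left(48,92 \right)} - 37906 = -38 - 37906 = -37944$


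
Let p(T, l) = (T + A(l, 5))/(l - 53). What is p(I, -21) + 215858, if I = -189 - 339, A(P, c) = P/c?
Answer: 79870121/370 ≈ 2.1587e+5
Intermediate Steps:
I = -528
p(T, l) = (T + l/5)/(-53 + l) (p(T, l) = (T + l/5)/(l - 53) = (T + l*(⅕))/(-53 + l) = (T + l/5)/(-53 + l))
p(I, -21) + 215858 = (-528 + (⅕)*(-21))/(-53 - 21) + 215858 = (-528 - 21/5)/(-74) + 215858 = -1/74*(-2661/5) + 215858 = 2661/370 + 215858 = 79870121/370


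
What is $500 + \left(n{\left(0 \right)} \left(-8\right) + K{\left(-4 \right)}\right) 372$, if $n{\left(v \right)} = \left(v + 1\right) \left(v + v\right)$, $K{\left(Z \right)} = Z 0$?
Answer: $500$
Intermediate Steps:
$K{\left(Z \right)} = 0$
$n{\left(v \right)} = 2 v \left(1 + v\right)$ ($n{\left(v \right)} = \left(1 + v\right) 2 v = 2 v \left(1 + v\right)$)
$500 + \left(n{\left(0 \right)} \left(-8\right) + K{\left(-4 \right)}\right) 372 = 500 + \left(2 \cdot 0 \left(1 + 0\right) \left(-8\right) + 0\right) 372 = 500 + \left(2 \cdot 0 \cdot 1 \left(-8\right) + 0\right) 372 = 500 + \left(0 \left(-8\right) + 0\right) 372 = 500 + \left(0 + 0\right) 372 = 500 + 0 \cdot 372 = 500 + 0 = 500$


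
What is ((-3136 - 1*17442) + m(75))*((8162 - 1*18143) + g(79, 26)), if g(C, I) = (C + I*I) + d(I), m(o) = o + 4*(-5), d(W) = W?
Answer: 188811600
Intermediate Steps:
m(o) = -20 + o (m(o) = o - 20 = -20 + o)
g(C, I) = C + I + I² (g(C, I) = (C + I*I) + I = (C + I²) + I = C + I + I²)
((-3136 - 1*17442) + m(75))*((8162 - 1*18143) + g(79, 26)) = ((-3136 - 1*17442) + (-20 + 75))*((8162 - 1*18143) + (79 + 26 + 26²)) = ((-3136 - 17442) + 55)*((8162 - 18143) + (79 + 26 + 676)) = (-20578 + 55)*(-9981 + 781) = -20523*(-9200) = 188811600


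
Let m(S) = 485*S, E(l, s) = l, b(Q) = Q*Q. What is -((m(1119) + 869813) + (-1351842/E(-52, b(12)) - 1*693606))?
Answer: -19367893/26 ≈ -7.4492e+5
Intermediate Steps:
b(Q) = Q**2
-((m(1119) + 869813) + (-1351842/E(-52, b(12)) - 1*693606)) = -((485*1119 + 869813) + (-1351842/(-52) - 1*693606)) = -((542715 + 869813) + (-1351842*(-1/52) - 693606)) = -(1412528 + (675921/26 - 693606)) = -(1412528 - 17357835/26) = -1*19367893/26 = -19367893/26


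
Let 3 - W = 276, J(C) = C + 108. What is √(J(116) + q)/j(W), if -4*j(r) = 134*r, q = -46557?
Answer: 2*I*√46333/18291 ≈ 0.023536*I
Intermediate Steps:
J(C) = 108 + C
W = -273 (W = 3 - 1*276 = 3 - 276 = -273)
j(r) = -67*r/2
√(J(116) + q)/j(W) = √((108 + 116) - 46557)/((-67/2*(-273))) = √(224 - 46557)/(18291/2) = √(-46333)*(2/18291) = (I*√46333)*(2/18291) = 2*I*√46333/18291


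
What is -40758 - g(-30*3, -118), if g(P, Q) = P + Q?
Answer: -40550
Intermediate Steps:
-40758 - g(-30*3, -118) = -40758 - (-30*3 - 118) = -40758 - (-90 - 118) = -40758 - 1*(-208) = -40758 + 208 = -40550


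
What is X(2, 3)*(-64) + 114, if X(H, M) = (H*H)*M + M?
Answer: -846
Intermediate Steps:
X(H, M) = M + M*H**2 (X(H, M) = H**2*M + M = M*H**2 + M = M + M*H**2)
X(2, 3)*(-64) + 114 = (3*(1 + 2**2))*(-64) + 114 = (3*(1 + 4))*(-64) + 114 = (3*5)*(-64) + 114 = 15*(-64) + 114 = -960 + 114 = -846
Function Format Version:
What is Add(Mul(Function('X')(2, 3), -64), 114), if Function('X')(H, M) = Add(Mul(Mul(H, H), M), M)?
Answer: -846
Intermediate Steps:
Function('X')(H, M) = Add(M, Mul(M, Pow(H, 2))) (Function('X')(H, M) = Add(Mul(Pow(H, 2), M), M) = Add(Mul(M, Pow(H, 2)), M) = Add(M, Mul(M, Pow(H, 2))))
Add(Mul(Function('X')(2, 3), -64), 114) = Add(Mul(Mul(3, Add(1, Pow(2, 2))), -64), 114) = Add(Mul(Mul(3, Add(1, 4)), -64), 114) = Add(Mul(Mul(3, 5), -64), 114) = Add(Mul(15, -64), 114) = Add(-960, 114) = -846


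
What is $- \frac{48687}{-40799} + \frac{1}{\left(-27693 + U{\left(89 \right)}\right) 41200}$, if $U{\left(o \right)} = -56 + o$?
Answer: $\frac{55483315663201}{46494214008000} \approx 1.1933$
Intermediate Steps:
$- \frac{48687}{-40799} + \frac{1}{\left(-27693 + U{\left(89 \right)}\right) 41200} = - \frac{48687}{-40799} + \frac{1}{\left(-27693 + \left(-56 + 89\right)\right) 41200} = \left(-48687\right) \left(- \frac{1}{40799}\right) + \frac{1}{-27693 + 33} \cdot \frac{1}{41200} = \frac{48687}{40799} + \frac{1}{-27660} \cdot \frac{1}{41200} = \frac{48687}{40799} - \frac{1}{1139592000} = \frac{55483315663201}{46494214008000}$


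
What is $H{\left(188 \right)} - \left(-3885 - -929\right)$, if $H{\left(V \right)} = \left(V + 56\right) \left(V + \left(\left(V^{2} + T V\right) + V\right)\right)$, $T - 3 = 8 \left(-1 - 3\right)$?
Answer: $7388348$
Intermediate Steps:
$T = -29$ ($T = 3 + 8 \left(-1 - 3\right) = 3 + 8 \left(-4\right) = 3 - 32 = -29$)
$H{\left(V \right)} = \left(56 + V\right) \left(V^{2} - 27 V\right)$ ($H{\left(V \right)} = \left(V + 56\right) \left(V + \left(\left(V^{2} - 29 V\right) + V\right)\right) = \left(56 + V\right) \left(V + \left(V^{2} - 28 V\right)\right) = \left(56 + V\right) \left(V^{2} - 27 V\right)$)
$H{\left(188 \right)} - \left(-3885 - -929\right) = 188 \left(-1512 + 188^{2} + 29 \cdot 188\right) - \left(-3885 - -929\right) = 188 \left(-1512 + 35344 + 5452\right) - \left(-3885 + 929\right) = 188 \cdot 39284 - -2956 = 7385392 + 2956 = 7388348$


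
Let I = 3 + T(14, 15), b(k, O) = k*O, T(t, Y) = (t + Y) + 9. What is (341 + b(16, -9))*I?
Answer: 8077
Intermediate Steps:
T(t, Y) = 9 + Y + t (T(t, Y) = (Y + t) + 9 = 9 + Y + t)
b(k, O) = O*k
I = 41 (I = 3 + (9 + 15 + 14) = 3 + 38 = 41)
(341 + b(16, -9))*I = (341 - 9*16)*41 = (341 - 144)*41 = 197*41 = 8077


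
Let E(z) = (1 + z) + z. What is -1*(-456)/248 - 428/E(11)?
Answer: -11957/713 ≈ -16.770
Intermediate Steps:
E(z) = 1 + 2*z
-1*(-456)/248 - 428/E(11) = -1*(-456)/248 - 428/(1 + 2*11) = 456*(1/248) - 428/(1 + 22) = 57/31 - 428/23 = -11957/713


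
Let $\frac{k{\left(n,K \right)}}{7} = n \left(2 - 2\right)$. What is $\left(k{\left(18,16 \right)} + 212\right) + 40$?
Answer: $252$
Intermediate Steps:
$k{\left(n,K \right)} = 0$ ($k{\left(n,K \right)} = 7 n \left(2 - 2\right) = 7 n 0 = 7 \cdot 0 = 0$)
$\left(k{\left(18,16 \right)} + 212\right) + 40 = \left(0 + 212\right) + 40 = 212 + 40 = 252$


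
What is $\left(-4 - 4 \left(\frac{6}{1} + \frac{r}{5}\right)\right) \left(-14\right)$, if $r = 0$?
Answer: $392$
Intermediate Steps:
$\left(-4 - 4 \left(\frac{6}{1} + \frac{r}{5}\right)\right) \left(-14\right) = \left(-4 - 4 \left(\frac{6}{1} + \frac{0}{5}\right)\right) \left(-14\right) = \left(-4 - 4 \left(6 \cdot 1 + 0 \cdot \frac{1}{5}\right)\right) \left(-14\right) = \left(-4 - 4 \left(6 + 0\right)\right) \left(-14\right) = \left(-4 - 24\right) \left(-14\right) = \left(-28\right) \left(-14\right) = 392$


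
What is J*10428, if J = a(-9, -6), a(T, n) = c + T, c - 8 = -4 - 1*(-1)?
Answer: -41712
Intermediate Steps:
c = 5 (c = 8 + (-4 - 1*(-1)) = 8 + (-4 + 1) = 8 - 3 = 5)
a(T, n) = 5 + T
J = -4 (J = 5 - 9 = -4)
J*10428 = -4*10428 = -41712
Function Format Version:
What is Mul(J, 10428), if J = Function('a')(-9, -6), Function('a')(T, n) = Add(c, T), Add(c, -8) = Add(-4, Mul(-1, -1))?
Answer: -41712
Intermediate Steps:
c = 5 (c = Add(8, Add(-4, Mul(-1, -1))) = Add(8, Add(-4, 1)) = Add(8, -3) = 5)
Function('a')(T, n) = Add(5, T)
J = -4 (J = Add(5, -9) = -4)
Mul(J, 10428) = Mul(-4, 10428) = -41712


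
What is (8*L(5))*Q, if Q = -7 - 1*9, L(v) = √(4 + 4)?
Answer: -256*√2 ≈ -362.04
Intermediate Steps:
L(v) = 2*√2 (L(v) = √8 = 2*√2)
Q = -16 (Q = -7 - 9 = -16)
(8*L(5))*Q = (8*(2*√2))*(-16) = (16*√2)*(-16) = -256*√2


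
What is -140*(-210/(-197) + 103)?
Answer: -2870140/197 ≈ -14569.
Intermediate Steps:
-140*(-210/(-197) + 103) = -140*(-210*(-1/197) + 103) = -140*(210/197 + 103) = -140*20501/197 = -2870140/197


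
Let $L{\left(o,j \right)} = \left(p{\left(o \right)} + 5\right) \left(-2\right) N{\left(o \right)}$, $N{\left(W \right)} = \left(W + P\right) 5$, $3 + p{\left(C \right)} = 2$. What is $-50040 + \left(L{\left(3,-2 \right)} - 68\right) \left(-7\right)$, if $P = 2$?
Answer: $-48164$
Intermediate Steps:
$p{\left(C \right)} = -1$ ($p{\left(C \right)} = -3 + 2 = -1$)
$N{\left(W \right)} = 10 + 5 W$ ($N{\left(W \right)} = \left(W + 2\right) 5 = \left(2 + W\right) 5 = 10 + 5 W$)
$L{\left(o,j \right)} = -80 - 40 o$ ($L{\left(o,j \right)} = \left(-1 + 5\right) \left(-2\right) \left(10 + 5 o\right) = 4 \left(-2\right) \left(10 + 5 o\right) = - 8 \left(10 + 5 o\right) = -80 - 40 o$)
$-50040 + \left(L{\left(3,-2 \right)} - 68\right) \left(-7\right) = -50040 + \left(\left(-80 - 120\right) - 68\right) \left(-7\right) = -50040 + \left(-200 - 68\right) \left(-7\right) = -50040 - -1876 = -50040 + 1876 = -48164$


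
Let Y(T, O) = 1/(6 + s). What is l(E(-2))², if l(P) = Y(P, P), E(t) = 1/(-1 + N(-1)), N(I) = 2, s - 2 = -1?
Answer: 1/49 ≈ 0.020408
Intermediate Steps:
s = 1 (s = 2 - 1 = 1)
Y(T, O) = ⅐ (Y(T, O) = 1/(6 + 1) = 1/7 = ⅐)
E(t) = 1 (E(t) = 1/(-1 + 2) = 1/1 = 1)
l(P) = ⅐
l(E(-2))² = (⅐)² = 1/49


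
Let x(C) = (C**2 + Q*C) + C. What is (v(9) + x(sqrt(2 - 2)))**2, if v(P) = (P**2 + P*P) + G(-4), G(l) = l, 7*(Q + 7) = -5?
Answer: 24964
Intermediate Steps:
Q = -54/7 (Q = -7 + (1/7)*(-5) = -7 - 5/7 = -54/7 ≈ -7.7143)
x(C) = C**2 - 47*C/7 (x(C) = (C**2 - 54*C/7) + C = C**2 - 47*C/7)
v(P) = -4 + 2*P**2 (v(P) = (P**2 + P*P) - 4 = (P**2 + P**2) - 4 = 2*P**2 - 4 = -4 + 2*P**2)
(v(9) + x(sqrt(2 - 2)))**2 = ((-4 + 2*9**2) + sqrt(2 - 2)*(-47 + 7*sqrt(2 - 2))/7)**2 = ((-4 + 2*81) + sqrt(0)*(-47 + 7*sqrt(0))/7)**2 = ((-4 + 162) + (1/7)*0*(-47 + 7*0))**2 = (158 + (1/7)*0*(-47 + 0))**2 = (158 + (1/7)*0*(-47))**2 = (158 + 0)**2 = 158**2 = 24964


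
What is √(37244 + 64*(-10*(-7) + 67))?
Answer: 2*√11503 ≈ 214.50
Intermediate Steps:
√(37244 + 64*(-10*(-7) + 67)) = √(37244 + 64*(70 + 67)) = √(37244 + 64*137) = √(37244 + 8768) = √46012 = 2*√11503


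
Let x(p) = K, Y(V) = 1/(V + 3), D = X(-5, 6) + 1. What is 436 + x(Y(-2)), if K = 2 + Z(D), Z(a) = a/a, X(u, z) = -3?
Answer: 439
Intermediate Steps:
D = -2 (D = -3 + 1 = -2)
Z(a) = 1
Y(V) = 1/(3 + V)
K = 3 (K = 2 + 1 = 3)
x(p) = 3
436 + x(Y(-2)) = 436 + 3 = 439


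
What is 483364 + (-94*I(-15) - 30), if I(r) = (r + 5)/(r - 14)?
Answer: 14015746/29 ≈ 4.8330e+5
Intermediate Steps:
I(r) = (5 + r)/(-14 + r)
483364 + (-94*I(-15) - 30) = 483364 + (-94*(5 - 15)/(-14 - 15) - 30) = 483364 + (-94*(-10)/(-29) - 30) = 483364 + (-(-94)*(-10)/29 - 30) = 483364 + (-94*10/29 - 30) = 483364 + (-940/29 - 30) = 483364 - 1810/29 = 14015746/29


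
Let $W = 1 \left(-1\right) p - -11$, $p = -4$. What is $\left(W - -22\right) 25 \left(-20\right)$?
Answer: $-18500$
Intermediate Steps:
$W = 15$ ($W = 1 \left(-1\right) \left(-4\right) - -11 = \left(-1\right) \left(-4\right) + 11 = 4 + 11 = 15$)
$\left(W - -22\right) 25 \left(-20\right) = \left(15 - -22\right) 25 \left(-20\right) = \left(15 + 22\right) 25 \left(-20\right) = 37 \cdot 25 \left(-20\right) = 925 \left(-20\right) = -18500$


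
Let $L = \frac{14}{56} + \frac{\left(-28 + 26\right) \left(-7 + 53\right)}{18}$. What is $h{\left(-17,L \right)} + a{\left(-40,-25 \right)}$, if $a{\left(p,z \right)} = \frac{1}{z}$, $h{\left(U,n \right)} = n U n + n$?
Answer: $- \frac{13174421}{32400} \approx -406.62$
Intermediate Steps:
$L = - \frac{175}{36}$ ($L = 14 \cdot \frac{1}{56} + \left(-2\right) 46 \cdot \frac{1}{18} = \frac{1}{4} - \frac{46}{9} = - \frac{175}{36} \approx -4.8611$)
$h{\left(U,n \right)} = n + U n^{2}$ ($h{\left(U,n \right)} = U n n + n = U n^{2} + n = n + U n^{2}$)
$h{\left(-17,L \right)} + a{\left(-40,-25 \right)} = - \frac{175 \left(1 - - \frac{2975}{36}\right)}{36} + \frac{1}{-25} = - \frac{175 \left(1 + \frac{2975}{36}\right)}{36} - \frac{1}{25} = \left(- \frac{175}{36}\right) \frac{3011}{36} - \frac{1}{25} = - \frac{526925}{1296} - \frac{1}{25} = - \frac{13174421}{32400}$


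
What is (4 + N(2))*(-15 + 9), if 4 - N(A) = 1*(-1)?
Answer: -54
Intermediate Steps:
N(A) = 5 (N(A) = 4 - (-1) = 4 - 1*(-1) = 4 + 1 = 5)
(4 + N(2))*(-15 + 9) = (4 + 5)*(-15 + 9) = 9*(-6) = -54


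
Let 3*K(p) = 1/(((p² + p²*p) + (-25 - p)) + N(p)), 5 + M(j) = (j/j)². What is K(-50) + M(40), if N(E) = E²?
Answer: -1439701/359925 ≈ -4.0000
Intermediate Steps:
M(j) = -4 (M(j) = -5 + (j/j)² = -5 + 1² = -5 + 1 = -4)
K(p) = 1/(3*(-25 + p³ - p + 2*p²)) (K(p) = 1/(3*(((p² + p²*p) + (-25 - p)) + p²)) = 1/(3*(((p² + p³) + (-25 - p)) + p²)) = 1/(3*((-25 + p² + p³ - p) + p²)) = 1/(3*(-25 + p³ - p + 2*p²)))
K(-50) + M(40) = 1/(3*(-25 + (-50)³ - 1*(-50) + 2*(-50)²)) - 4 = 1/(3*(-25 - 125000 + 50 + 2*2500)) - 4 = 1/(3*(-25 - 125000 + 50 + 5000)) - 4 = (⅓)/(-119975) - 4 = (⅓)*(-1/119975) - 4 = -1/359925 - 4 = -1439701/359925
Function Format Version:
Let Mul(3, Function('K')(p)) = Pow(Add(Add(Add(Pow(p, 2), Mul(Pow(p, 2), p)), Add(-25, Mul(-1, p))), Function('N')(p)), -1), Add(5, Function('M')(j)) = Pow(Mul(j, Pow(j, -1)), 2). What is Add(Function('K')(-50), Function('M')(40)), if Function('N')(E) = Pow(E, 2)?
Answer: Rational(-1439701, 359925) ≈ -4.0000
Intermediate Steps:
Function('M')(j) = -4 (Function('M')(j) = Add(-5, Pow(Mul(j, Pow(j, -1)), 2)) = Add(-5, Pow(1, 2)) = Add(-5, 1) = -4)
Function('K')(p) = Mul(Rational(1, 3), Pow(Add(-25, Pow(p, 3), Mul(-1, p), Mul(2, Pow(p, 2))), -1)) (Function('K')(p) = Mul(Rational(1, 3), Pow(Add(Add(Add(Pow(p, 2), Mul(Pow(p, 2), p)), Add(-25, Mul(-1, p))), Pow(p, 2)), -1)) = Mul(Rational(1, 3), Pow(Add(Add(Add(Pow(p, 2), Pow(p, 3)), Add(-25, Mul(-1, p))), Pow(p, 2)), -1)) = Mul(Rational(1, 3), Pow(Add(Add(-25, Pow(p, 2), Pow(p, 3), Mul(-1, p)), Pow(p, 2)), -1)) = Mul(Rational(1, 3), Pow(Add(-25, Pow(p, 3), Mul(-1, p), Mul(2, Pow(p, 2))), -1)))
Add(Function('K')(-50), Function('M')(40)) = Add(Mul(Rational(1, 3), Pow(Add(-25, Pow(-50, 3), Mul(-1, -50), Mul(2, Pow(-50, 2))), -1)), -4) = Add(Mul(Rational(1, 3), Pow(Add(-25, -125000, 50, Mul(2, 2500)), -1)), -4) = Add(Mul(Rational(1, 3), Pow(Add(-25, -125000, 50, 5000), -1)), -4) = Add(Mul(Rational(1, 3), Pow(-119975, -1)), -4) = Add(Mul(Rational(1, 3), Rational(-1, 119975)), -4) = Add(Rational(-1, 359925), -4) = Rational(-1439701, 359925)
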